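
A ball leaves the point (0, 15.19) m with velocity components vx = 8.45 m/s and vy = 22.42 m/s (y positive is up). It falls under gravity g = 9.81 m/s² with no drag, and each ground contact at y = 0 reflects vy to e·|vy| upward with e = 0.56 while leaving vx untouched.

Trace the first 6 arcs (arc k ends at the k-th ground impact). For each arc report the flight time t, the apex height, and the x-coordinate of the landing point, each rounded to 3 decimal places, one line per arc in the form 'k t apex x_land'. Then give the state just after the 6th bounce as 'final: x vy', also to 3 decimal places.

Arc 1: start y=15.190, vy=22.420 → t=5.170, apex=40.810, x_land=43.685, impact vy=-28.296
  bounce: vy ← 0.56·28.296 = 15.846
Arc 2: start y=0.000, vy=15.846 → t=3.231, apex=12.798, x_land=70.984, impact vy=-15.846
  bounce: vy ← 0.56·15.846 = 8.874
Arc 3: start y=0.000, vy=8.874 → t=1.809, apex=4.013, x_land=86.271, impact vy=-8.874
  bounce: vy ← 0.56·8.874 = 4.969
Arc 4: start y=0.000, vy=4.969 → t=1.013, apex=1.259, x_land=94.832, impact vy=-4.969
  bounce: vy ← 0.56·4.969 = 2.783
Arc 5: start y=0.000, vy=2.783 → t=0.567, apex=0.395, x_land=99.626, impact vy=-2.783
  bounce: vy ← 0.56·2.783 = 1.558
Arc 6: start y=0.000, vy=1.558 → t=0.318, apex=0.124, x_land=102.310, impact vy=-1.558
  bounce: vy ← 0.56·1.558 = 0.873

1 5.170 40.810 43.685
2 3.231 12.798 70.984
3 1.809 4.013 86.271
4 1.013 1.259 94.832
5 0.567 0.395 99.626
6 0.318 0.124 102.310
final: 102.310 0.873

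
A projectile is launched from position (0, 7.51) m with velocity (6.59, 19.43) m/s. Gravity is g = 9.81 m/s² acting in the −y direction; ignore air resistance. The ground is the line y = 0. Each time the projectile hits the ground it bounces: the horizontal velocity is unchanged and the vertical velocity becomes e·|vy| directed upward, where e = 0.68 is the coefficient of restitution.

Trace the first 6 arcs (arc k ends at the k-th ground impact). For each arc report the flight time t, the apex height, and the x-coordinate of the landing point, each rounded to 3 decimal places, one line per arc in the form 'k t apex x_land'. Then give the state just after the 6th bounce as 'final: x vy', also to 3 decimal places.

Arc 1: start y=7.510, vy=19.430 → t=4.316, apex=26.752, x_land=28.443, impact vy=-22.910
  bounce: vy ← 0.68·22.910 = 15.579
Arc 2: start y=0.000, vy=15.579 → t=3.176, apex=12.370, x_land=49.373, impact vy=-15.579
  bounce: vy ← 0.68·15.579 = 10.594
Arc 3: start y=0.000, vy=10.594 → t=2.160, apex=5.720, x_land=63.606, impact vy=-10.594
  bounce: vy ← 0.68·10.594 = 7.204
Arc 4: start y=0.000, vy=7.204 → t=1.469, apex=2.645, x_land=73.284, impact vy=-7.204
  bounce: vy ← 0.68·7.204 = 4.898
Arc 5: start y=0.000, vy=4.898 → t=0.999, apex=1.223, x_land=79.865, impact vy=-4.898
  bounce: vy ← 0.68·4.898 = 3.331
Arc 6: start y=0.000, vy=3.331 → t=0.679, apex=0.566, x_land=84.341, impact vy=-3.331
  bounce: vy ← 0.68·3.331 = 2.265

1 4.316 26.752 28.443
2 3.176 12.370 49.373
3 2.160 5.720 63.606
4 1.469 2.645 73.284
5 0.999 1.223 79.865
6 0.679 0.566 84.341
final: 84.341 2.265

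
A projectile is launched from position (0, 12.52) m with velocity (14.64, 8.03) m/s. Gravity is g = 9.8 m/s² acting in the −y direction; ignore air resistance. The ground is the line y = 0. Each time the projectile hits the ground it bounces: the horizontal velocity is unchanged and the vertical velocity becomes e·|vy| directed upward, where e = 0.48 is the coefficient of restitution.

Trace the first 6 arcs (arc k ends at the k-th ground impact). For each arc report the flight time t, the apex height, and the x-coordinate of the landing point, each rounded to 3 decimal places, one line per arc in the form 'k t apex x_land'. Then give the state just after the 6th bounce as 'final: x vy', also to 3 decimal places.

1 2.616 15.810 38.293
2 1.724 3.643 63.538
3 0.828 0.839 75.656
4 0.397 0.193 81.472
5 0.191 0.045 84.264
6 0.092 0.010 85.604
final: 85.604 0.215

Arc 1: start y=12.520, vy=8.030 → t=2.616, apex=15.810, x_land=38.293, impact vy=-17.603
  bounce: vy ← 0.48·17.603 = 8.450
Arc 2: start y=0.000, vy=8.450 → t=1.724, apex=3.643, x_land=63.538, impact vy=-8.450
  bounce: vy ← 0.48·8.450 = 4.056
Arc 3: start y=0.000, vy=4.056 → t=0.828, apex=0.839, x_land=75.656, impact vy=-4.056
  bounce: vy ← 0.48·4.056 = 1.947
Arc 4: start y=0.000, vy=1.947 → t=0.397, apex=0.193, x_land=81.472, impact vy=-1.947
  bounce: vy ← 0.48·1.947 = 0.934
Arc 5: start y=0.000, vy=0.934 → t=0.191, apex=0.045, x_land=84.264, impact vy=-0.934
  bounce: vy ← 0.48·0.934 = 0.449
Arc 6: start y=0.000, vy=0.449 → t=0.092, apex=0.010, x_land=85.604, impact vy=-0.449
  bounce: vy ← 0.48·0.449 = 0.215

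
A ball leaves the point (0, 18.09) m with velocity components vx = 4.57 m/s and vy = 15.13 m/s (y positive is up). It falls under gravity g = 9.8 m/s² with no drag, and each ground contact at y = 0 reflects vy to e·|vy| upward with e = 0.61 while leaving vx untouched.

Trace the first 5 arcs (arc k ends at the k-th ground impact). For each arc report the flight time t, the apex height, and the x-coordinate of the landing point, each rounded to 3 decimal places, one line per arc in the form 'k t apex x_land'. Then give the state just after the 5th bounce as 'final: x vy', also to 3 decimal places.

1 4.009 29.769 18.320
2 3.007 11.077 32.062
3 1.834 4.122 40.445
4 1.119 1.534 45.559
5 0.683 0.571 48.678
final: 48.678 2.040

Arc 1: start y=18.090, vy=15.130 → t=4.009, apex=29.769, x_land=18.320, impact vy=-24.155
  bounce: vy ← 0.61·24.155 = 14.735
Arc 2: start y=0.000, vy=14.735 → t=3.007, apex=11.077, x_land=32.062, impact vy=-14.735
  bounce: vy ← 0.61·14.735 = 8.988
Arc 3: start y=0.000, vy=8.988 → t=1.834, apex=4.122, x_land=40.445, impact vy=-8.988
  bounce: vy ← 0.61·8.988 = 5.483
Arc 4: start y=0.000, vy=5.483 → t=1.119, apex=1.534, x_land=45.559, impact vy=-5.483
  bounce: vy ← 0.61·5.483 = 3.345
Arc 5: start y=0.000, vy=3.345 → t=0.683, apex=0.571, x_land=48.678, impact vy=-3.345
  bounce: vy ← 0.61·3.345 = 2.040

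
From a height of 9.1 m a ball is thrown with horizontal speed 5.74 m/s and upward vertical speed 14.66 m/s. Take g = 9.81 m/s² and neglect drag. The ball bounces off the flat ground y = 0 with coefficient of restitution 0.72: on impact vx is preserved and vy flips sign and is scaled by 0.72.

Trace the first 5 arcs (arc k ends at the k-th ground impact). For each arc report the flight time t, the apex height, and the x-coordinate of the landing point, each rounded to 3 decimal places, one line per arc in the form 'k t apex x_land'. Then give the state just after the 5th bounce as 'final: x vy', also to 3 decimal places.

1 3.516 20.054 20.184
2 2.912 10.396 36.897
3 2.096 5.389 48.930
4 1.509 2.794 57.594
5 1.087 1.448 63.833
final: 63.833 3.838

Arc 1: start y=9.100, vy=14.660 → t=3.516, apex=20.054, x_land=20.184, impact vy=-19.836
  bounce: vy ← 0.72·19.836 = 14.282
Arc 2: start y=0.000, vy=14.282 → t=2.912, apex=10.396, x_land=36.897, impact vy=-14.282
  bounce: vy ← 0.72·14.282 = 10.283
Arc 3: start y=0.000, vy=10.283 → t=2.096, apex=5.389, x_land=48.930, impact vy=-10.283
  bounce: vy ← 0.72·10.283 = 7.404
Arc 4: start y=0.000, vy=7.404 → t=1.509, apex=2.794, x_land=57.594, impact vy=-7.404
  bounce: vy ← 0.72·7.404 = 5.331
Arc 5: start y=0.000, vy=5.331 → t=1.087, apex=1.448, x_land=63.833, impact vy=-5.331
  bounce: vy ← 0.72·5.331 = 3.838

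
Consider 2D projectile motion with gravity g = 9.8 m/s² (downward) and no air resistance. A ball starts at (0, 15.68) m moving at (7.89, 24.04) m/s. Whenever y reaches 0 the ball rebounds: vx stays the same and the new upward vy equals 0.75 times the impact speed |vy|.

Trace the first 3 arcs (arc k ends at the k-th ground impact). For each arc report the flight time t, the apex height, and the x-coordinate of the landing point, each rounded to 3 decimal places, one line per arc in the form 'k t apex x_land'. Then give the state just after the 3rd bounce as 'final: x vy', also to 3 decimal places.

1 5.489 45.166 43.309
2 4.554 25.406 79.240
3 3.416 14.291 106.189
final: 106.189 12.552

Arc 1: start y=15.680, vy=24.040 → t=5.489, apex=45.166, x_land=43.309, impact vy=-29.753
  bounce: vy ← 0.75·29.753 = 22.315
Arc 2: start y=0.000, vy=22.315 → t=4.554, apex=25.406, x_land=79.240, impact vy=-22.315
  bounce: vy ← 0.75·22.315 = 16.736
Arc 3: start y=0.000, vy=16.736 → t=3.416, apex=14.291, x_land=106.189, impact vy=-16.736
  bounce: vy ← 0.75·16.736 = 12.552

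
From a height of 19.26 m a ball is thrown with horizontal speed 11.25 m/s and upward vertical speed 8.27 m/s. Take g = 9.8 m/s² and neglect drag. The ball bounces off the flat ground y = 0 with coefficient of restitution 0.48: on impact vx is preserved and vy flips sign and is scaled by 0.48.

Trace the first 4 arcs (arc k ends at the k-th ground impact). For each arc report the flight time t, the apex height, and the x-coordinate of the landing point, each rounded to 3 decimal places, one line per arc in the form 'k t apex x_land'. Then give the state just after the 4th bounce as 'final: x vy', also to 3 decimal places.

1 2.999 22.749 33.734
2 2.069 5.241 57.005
3 0.993 1.208 68.175
4 0.477 0.278 73.536
final: 73.536 1.121

Arc 1: start y=19.260, vy=8.270 → t=2.999, apex=22.749, x_land=33.734, impact vy=-21.116
  bounce: vy ← 0.48·21.116 = 10.136
Arc 2: start y=0.000, vy=10.136 → t=2.069, apex=5.241, x_land=57.005, impact vy=-10.136
  bounce: vy ← 0.48·10.136 = 4.865
Arc 3: start y=0.000, vy=4.865 → t=0.993, apex=1.208, x_land=68.175, impact vy=-4.865
  bounce: vy ← 0.48·4.865 = 2.335
Arc 4: start y=0.000, vy=2.335 → t=0.477, apex=0.278, x_land=73.536, impact vy=-2.335
  bounce: vy ← 0.48·2.335 = 1.121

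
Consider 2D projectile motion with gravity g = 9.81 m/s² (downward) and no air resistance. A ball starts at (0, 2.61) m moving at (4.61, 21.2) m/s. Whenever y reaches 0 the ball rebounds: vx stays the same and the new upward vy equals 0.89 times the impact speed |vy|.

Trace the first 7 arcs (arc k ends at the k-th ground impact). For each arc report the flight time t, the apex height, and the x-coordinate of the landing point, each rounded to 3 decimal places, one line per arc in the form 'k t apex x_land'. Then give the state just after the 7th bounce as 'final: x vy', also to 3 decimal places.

Arc 1: start y=2.610, vy=21.200 → t=4.442, apex=25.517, x_land=20.477, impact vy=-22.375
  bounce: vy ← 0.89·22.375 = 19.914
Arc 2: start y=0.000, vy=19.914 → t=4.060, apex=20.212, x_land=39.193, impact vy=-19.914
  bounce: vy ← 0.89·19.914 = 17.723
Arc 3: start y=0.000, vy=17.723 → t=3.613, apex=16.010, x_land=55.851, impact vy=-17.723
  bounce: vy ← 0.89·17.723 = 15.774
Arc 4: start y=0.000, vy=15.774 → t=3.216, apex=12.682, x_land=70.676, impact vy=-15.774
  bounce: vy ← 0.89·15.774 = 14.039
Arc 5: start y=0.000, vy=14.039 → t=2.862, apex=10.045, x_land=83.870, impact vy=-14.039
  bounce: vy ← 0.89·14.039 = 12.494
Arc 6: start y=0.000, vy=12.494 → t=2.547, apex=7.957, x_land=95.613, impact vy=-12.494
  bounce: vy ← 0.89·12.494 = 11.120
Arc 7: start y=0.000, vy=11.120 → t=2.267, apex=6.303, x_land=106.065, impact vy=-11.120
  bounce: vy ← 0.89·11.120 = 9.897

1 4.442 25.517 20.477
2 4.060 20.212 39.193
3 3.613 16.010 55.851
4 3.216 12.682 70.676
5 2.862 10.045 83.870
6 2.547 7.957 95.613
7 2.267 6.303 106.065
final: 106.065 9.897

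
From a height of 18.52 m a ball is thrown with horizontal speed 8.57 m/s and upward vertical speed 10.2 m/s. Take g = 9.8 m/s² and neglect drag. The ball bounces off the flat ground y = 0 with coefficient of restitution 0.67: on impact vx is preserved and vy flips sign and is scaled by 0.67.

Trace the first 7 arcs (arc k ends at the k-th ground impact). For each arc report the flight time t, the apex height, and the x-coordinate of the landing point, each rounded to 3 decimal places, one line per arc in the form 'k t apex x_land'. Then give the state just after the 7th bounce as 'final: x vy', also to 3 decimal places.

Arc 1: start y=18.520, vy=10.200 → t=3.246, apex=23.828, x_land=27.818, impact vy=-21.611
  bounce: vy ← 0.67·21.611 = 14.479
Arc 2: start y=0.000, vy=14.479 → t=2.955, apex=10.696, x_land=53.142, impact vy=-14.479
  bounce: vy ← 0.67·14.479 = 9.701
Arc 3: start y=0.000, vy=9.701 → t=1.980, apex=4.802, x_land=70.109, impact vy=-9.701
  bounce: vy ← 0.67·9.701 = 6.500
Arc 4: start y=0.000, vy=6.500 → t=1.326, apex=2.155, x_land=81.477, impact vy=-6.500
  bounce: vy ← 0.67·6.500 = 4.355
Arc 5: start y=0.000, vy=4.355 → t=0.889, apex=0.968, x_land=89.094, impact vy=-4.355
  bounce: vy ← 0.67·4.355 = 2.918
Arc 6: start y=0.000, vy=2.918 → t=0.595, apex=0.434, x_land=94.197, impact vy=-2.918
  bounce: vy ← 0.67·2.918 = 1.955
Arc 7: start y=0.000, vy=1.955 → t=0.399, apex=0.195, x_land=97.616, impact vy=-1.955
  bounce: vy ← 0.67·1.955 = 1.310

1 3.246 23.828 27.818
2 2.955 10.696 53.142
3 1.980 4.802 70.109
4 1.326 2.155 81.477
5 0.889 0.968 89.094
6 0.595 0.434 94.197
7 0.399 0.195 97.616
final: 97.616 1.310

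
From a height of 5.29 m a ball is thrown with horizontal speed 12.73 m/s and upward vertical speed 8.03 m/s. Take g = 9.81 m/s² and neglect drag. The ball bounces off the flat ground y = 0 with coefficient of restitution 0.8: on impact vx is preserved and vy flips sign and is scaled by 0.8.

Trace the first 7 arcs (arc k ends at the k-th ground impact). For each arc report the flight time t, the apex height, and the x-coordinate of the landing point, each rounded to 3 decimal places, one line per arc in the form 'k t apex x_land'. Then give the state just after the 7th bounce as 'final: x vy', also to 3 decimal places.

Arc 1: start y=5.290, vy=8.030 → t=2.141, apex=8.576, x_land=27.253, impact vy=-12.972
  bounce: vy ← 0.8·12.972 = 10.378
Arc 2: start y=0.000, vy=10.378 → t=2.116, apex=5.489, x_land=54.186, impact vy=-10.378
  bounce: vy ← 0.8·10.378 = 8.302
Arc 3: start y=0.000, vy=8.302 → t=1.693, apex=3.513, x_land=75.733, impact vy=-8.302
  bounce: vy ← 0.8·8.302 = 6.642
Arc 4: start y=0.000, vy=6.642 → t=1.354, apex=2.248, x_land=92.970, impact vy=-6.642
  bounce: vy ← 0.8·6.642 = 5.313
Arc 5: start y=0.000, vy=5.313 → t=1.083, apex=1.439, x_land=106.759, impact vy=-5.313
  bounce: vy ← 0.8·5.313 = 4.251
Arc 6: start y=0.000, vy=4.251 → t=0.867, apex=0.921, x_land=117.791, impact vy=-4.251
  bounce: vy ← 0.8·4.251 = 3.401
Arc 7: start y=0.000, vy=3.401 → t=0.693, apex=0.589, x_land=126.616, impact vy=-3.401
  bounce: vy ← 0.8·3.401 = 2.720

1 2.141 8.576 27.253
2 2.116 5.489 54.186
3 1.693 3.513 75.733
4 1.354 2.248 92.970
5 1.083 1.439 106.759
6 0.867 0.921 117.791
7 0.693 0.589 126.616
final: 126.616 2.720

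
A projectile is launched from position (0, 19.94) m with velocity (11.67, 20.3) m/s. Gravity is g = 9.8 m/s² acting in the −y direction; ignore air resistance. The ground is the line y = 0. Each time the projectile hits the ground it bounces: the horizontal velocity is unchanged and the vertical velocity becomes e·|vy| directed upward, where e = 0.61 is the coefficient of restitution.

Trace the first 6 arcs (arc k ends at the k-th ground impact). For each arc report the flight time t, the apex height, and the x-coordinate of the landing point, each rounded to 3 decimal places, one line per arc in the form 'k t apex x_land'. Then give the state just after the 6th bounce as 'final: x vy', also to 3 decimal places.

1 4.963 40.965 57.916
2 3.528 15.243 99.082
3 2.152 5.672 124.194
4 1.313 2.111 139.511
5 0.801 0.785 148.855
6 0.488 0.292 154.555
final: 154.555 1.460

Arc 1: start y=19.940, vy=20.300 → t=4.963, apex=40.965, x_land=57.916, impact vy=-28.336
  bounce: vy ← 0.61·28.336 = 17.285
Arc 2: start y=0.000, vy=17.285 → t=3.528, apex=15.243, x_land=99.082, impact vy=-17.285
  bounce: vy ← 0.61·17.285 = 10.544
Arc 3: start y=0.000, vy=10.544 → t=2.152, apex=5.672, x_land=124.194, impact vy=-10.544
  bounce: vy ← 0.61·10.544 = 6.432
Arc 4: start y=0.000, vy=6.432 → t=1.313, apex=2.111, x_land=139.511, impact vy=-6.432
  bounce: vy ← 0.61·6.432 = 3.923
Arc 5: start y=0.000, vy=3.923 → t=0.801, apex=0.785, x_land=148.855, impact vy=-3.923
  bounce: vy ← 0.61·3.923 = 2.393
Arc 6: start y=0.000, vy=2.393 → t=0.488, apex=0.292, x_land=154.555, impact vy=-2.393
  bounce: vy ← 0.61·2.393 = 1.460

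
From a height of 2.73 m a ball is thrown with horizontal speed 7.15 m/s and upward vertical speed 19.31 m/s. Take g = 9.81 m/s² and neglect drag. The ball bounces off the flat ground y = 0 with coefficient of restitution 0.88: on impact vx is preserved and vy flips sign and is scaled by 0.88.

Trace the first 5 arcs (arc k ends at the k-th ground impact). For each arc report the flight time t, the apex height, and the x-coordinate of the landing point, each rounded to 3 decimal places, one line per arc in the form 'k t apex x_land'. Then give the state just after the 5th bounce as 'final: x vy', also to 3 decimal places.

1 4.073 21.735 29.125
2 3.705 16.832 55.615
3 3.260 13.034 78.926
4 2.869 10.094 99.439
5 2.525 7.817 117.492
final: 117.492 10.898

Arc 1: start y=2.730, vy=19.310 → t=4.073, apex=21.735, x_land=29.125, impact vy=-20.650
  bounce: vy ← 0.88·20.650 = 18.172
Arc 2: start y=0.000, vy=18.172 → t=3.705, apex=16.832, x_land=55.615, impact vy=-18.172
  bounce: vy ← 0.88·18.172 = 15.992
Arc 3: start y=0.000, vy=15.992 → t=3.260, apex=13.034, x_land=78.926, impact vy=-15.992
  bounce: vy ← 0.88·15.992 = 14.073
Arc 4: start y=0.000, vy=14.073 → t=2.869, apex=10.094, x_land=99.439, impact vy=-14.073
  bounce: vy ← 0.88·14.073 = 12.384
Arc 5: start y=0.000, vy=12.384 → t=2.525, apex=7.817, x_land=117.492, impact vy=-12.384
  bounce: vy ← 0.88·12.384 = 10.898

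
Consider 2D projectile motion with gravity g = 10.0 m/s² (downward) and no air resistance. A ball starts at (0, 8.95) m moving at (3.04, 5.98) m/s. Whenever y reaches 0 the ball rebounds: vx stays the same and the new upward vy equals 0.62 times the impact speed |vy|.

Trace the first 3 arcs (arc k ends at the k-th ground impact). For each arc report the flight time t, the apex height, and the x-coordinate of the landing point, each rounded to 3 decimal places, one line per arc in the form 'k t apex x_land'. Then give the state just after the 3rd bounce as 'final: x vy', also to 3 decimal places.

1 2.063 10.738 6.273
2 1.817 4.128 11.797
3 1.127 1.587 15.222
final: 15.222 3.493

Arc 1: start y=8.950, vy=5.980 → t=2.063, apex=10.738, x_land=6.273, impact vy=-14.655
  bounce: vy ← 0.62·14.655 = 9.086
Arc 2: start y=0.000, vy=9.086 → t=1.817, apex=4.128, x_land=11.797, impact vy=-9.086
  bounce: vy ← 0.62·9.086 = 5.633
Arc 3: start y=0.000, vy=5.633 → t=1.127, apex=1.587, x_land=15.222, impact vy=-5.633
  bounce: vy ← 0.62·5.633 = 3.493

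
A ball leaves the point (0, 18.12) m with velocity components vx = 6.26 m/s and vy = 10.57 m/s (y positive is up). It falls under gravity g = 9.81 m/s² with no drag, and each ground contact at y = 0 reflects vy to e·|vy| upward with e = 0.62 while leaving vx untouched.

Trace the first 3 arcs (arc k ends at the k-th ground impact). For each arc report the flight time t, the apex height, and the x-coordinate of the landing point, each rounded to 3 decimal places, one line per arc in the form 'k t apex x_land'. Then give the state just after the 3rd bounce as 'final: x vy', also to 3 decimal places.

Arc 1: start y=18.120, vy=10.570 → t=3.281, apex=23.814, x_land=20.538, impact vy=-21.616
  bounce: vy ← 0.62·21.616 = 13.402
Arc 2: start y=0.000, vy=13.402 → t=2.732, apex=9.154, x_land=37.642, impact vy=-13.402
  bounce: vy ← 0.62·13.402 = 8.309
Arc 3: start y=0.000, vy=8.309 → t=1.694, apex=3.519, x_land=48.247, impact vy=-8.309
  bounce: vy ← 0.62·8.309 = 5.152

1 3.281 23.814 20.538
2 2.732 9.154 37.642
3 1.694 3.519 48.247
final: 48.247 5.152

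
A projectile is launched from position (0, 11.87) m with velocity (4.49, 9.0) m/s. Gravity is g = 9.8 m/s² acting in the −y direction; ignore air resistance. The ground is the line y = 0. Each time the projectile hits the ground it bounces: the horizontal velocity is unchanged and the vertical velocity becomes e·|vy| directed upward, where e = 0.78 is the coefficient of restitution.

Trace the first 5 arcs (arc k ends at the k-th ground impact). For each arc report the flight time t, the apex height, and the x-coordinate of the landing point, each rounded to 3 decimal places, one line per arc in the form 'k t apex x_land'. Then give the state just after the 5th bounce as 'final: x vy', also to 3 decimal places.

1 2.726 16.003 12.238
2 2.819 9.736 24.896
3 2.199 5.923 34.769
4 1.715 3.604 42.470
5 1.338 2.193 48.477
final: 48.477 5.113

Arc 1: start y=11.870, vy=9.000 → t=2.726, apex=16.003, x_land=12.238, impact vy=-17.710
  bounce: vy ← 0.78·17.710 = 13.814
Arc 2: start y=0.000, vy=13.814 → t=2.819, apex=9.736, x_land=24.896, impact vy=-13.814
  bounce: vy ← 0.78·13.814 = 10.775
Arc 3: start y=0.000, vy=10.775 → t=2.199, apex=5.923, x_land=34.769, impact vy=-10.775
  bounce: vy ← 0.78·10.775 = 8.404
Arc 4: start y=0.000, vy=8.404 → t=1.715, apex=3.604, x_land=42.470, impact vy=-8.404
  bounce: vy ← 0.78·8.404 = 6.555
Arc 5: start y=0.000, vy=6.555 → t=1.338, apex=2.193, x_land=48.477, impact vy=-6.555
  bounce: vy ← 0.78·6.555 = 5.113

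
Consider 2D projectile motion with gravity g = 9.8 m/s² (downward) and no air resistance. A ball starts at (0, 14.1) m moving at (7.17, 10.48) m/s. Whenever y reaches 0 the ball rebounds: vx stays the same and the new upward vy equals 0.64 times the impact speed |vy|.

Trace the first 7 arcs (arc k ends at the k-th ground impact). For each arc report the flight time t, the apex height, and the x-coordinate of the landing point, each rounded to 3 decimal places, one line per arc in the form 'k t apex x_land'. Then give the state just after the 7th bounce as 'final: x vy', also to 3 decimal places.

1 3.075 19.704 22.045
2 2.567 8.071 40.449
3 1.643 3.306 52.227
4 1.051 1.354 59.765
5 0.673 0.555 64.590
6 0.431 0.227 67.677
7 0.276 0.093 69.654
final: 69.654 0.864

Arc 1: start y=14.100, vy=10.480 → t=3.075, apex=19.704, x_land=22.045, impact vy=-19.652
  bounce: vy ← 0.64·19.652 = 12.577
Arc 2: start y=0.000, vy=12.577 → t=2.567, apex=8.071, x_land=40.449, impact vy=-12.577
  bounce: vy ← 0.64·12.577 = 8.049
Arc 3: start y=0.000, vy=8.049 → t=1.643, apex=3.306, x_land=52.227, impact vy=-8.049
  bounce: vy ← 0.64·8.049 = 5.152
Arc 4: start y=0.000, vy=5.152 → t=1.051, apex=1.354, x_land=59.765, impact vy=-5.152
  bounce: vy ← 0.64·5.152 = 3.297
Arc 5: start y=0.000, vy=3.297 → t=0.673, apex=0.555, x_land=64.590, impact vy=-3.297
  bounce: vy ← 0.64·3.297 = 2.110
Arc 6: start y=0.000, vy=2.110 → t=0.431, apex=0.227, x_land=67.677, impact vy=-2.110
  bounce: vy ← 0.64·2.110 = 1.350
Arc 7: start y=0.000, vy=1.350 → t=0.276, apex=0.093, x_land=69.654, impact vy=-1.350
  bounce: vy ← 0.64·1.350 = 0.864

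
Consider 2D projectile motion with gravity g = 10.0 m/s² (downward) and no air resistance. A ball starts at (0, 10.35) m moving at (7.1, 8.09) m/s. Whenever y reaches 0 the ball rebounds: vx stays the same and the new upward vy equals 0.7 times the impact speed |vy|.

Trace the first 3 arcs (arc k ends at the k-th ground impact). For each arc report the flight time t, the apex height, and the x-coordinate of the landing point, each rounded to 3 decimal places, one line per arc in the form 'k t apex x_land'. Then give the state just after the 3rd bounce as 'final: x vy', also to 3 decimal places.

Arc 1: start y=10.350, vy=8.090 → t=2.460, apex=13.622, x_land=17.463, impact vy=-16.506
  bounce: vy ← 0.7·16.506 = 11.554
Arc 2: start y=0.000, vy=11.554 → t=2.311, apex=6.675, x_land=33.870, impact vy=-11.554
  bounce: vy ← 0.7·11.554 = 8.088
Arc 3: start y=0.000, vy=8.088 → t=1.618, apex=3.271, x_land=45.355, impact vy=-8.088
  bounce: vy ← 0.7·8.088 = 5.662

1 2.460 13.622 17.463
2 2.311 6.675 33.870
3 1.618 3.271 45.355
final: 45.355 5.662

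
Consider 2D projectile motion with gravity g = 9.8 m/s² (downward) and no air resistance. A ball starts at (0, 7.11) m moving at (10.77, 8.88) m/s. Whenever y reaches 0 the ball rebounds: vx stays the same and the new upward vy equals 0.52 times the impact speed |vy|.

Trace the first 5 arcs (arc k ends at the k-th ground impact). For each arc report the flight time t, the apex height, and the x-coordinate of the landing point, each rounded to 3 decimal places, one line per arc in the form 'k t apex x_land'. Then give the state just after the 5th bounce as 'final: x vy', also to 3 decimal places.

1 2.413 11.133 25.993
2 1.568 3.010 42.876
3 0.815 0.814 51.656
4 0.424 0.220 56.221
5 0.220 0.060 58.595
final: 58.595 0.562

Arc 1: start y=7.110, vy=8.880 → t=2.413, apex=11.133, x_land=25.993, impact vy=-14.772
  bounce: vy ← 0.52·14.772 = 7.681
Arc 2: start y=0.000, vy=7.681 → t=1.568, apex=3.010, x_land=42.876, impact vy=-7.681
  bounce: vy ← 0.52·7.681 = 3.994
Arc 3: start y=0.000, vy=3.994 → t=0.815, apex=0.814, x_land=51.656, impact vy=-3.994
  bounce: vy ← 0.52·3.994 = 2.077
Arc 4: start y=0.000, vy=2.077 → t=0.424, apex=0.220, x_land=56.221, impact vy=-2.077
  bounce: vy ← 0.52·2.077 = 1.080
Arc 5: start y=0.000, vy=1.080 → t=0.220, apex=0.060, x_land=58.595, impact vy=-1.080
  bounce: vy ← 0.52·1.080 = 0.562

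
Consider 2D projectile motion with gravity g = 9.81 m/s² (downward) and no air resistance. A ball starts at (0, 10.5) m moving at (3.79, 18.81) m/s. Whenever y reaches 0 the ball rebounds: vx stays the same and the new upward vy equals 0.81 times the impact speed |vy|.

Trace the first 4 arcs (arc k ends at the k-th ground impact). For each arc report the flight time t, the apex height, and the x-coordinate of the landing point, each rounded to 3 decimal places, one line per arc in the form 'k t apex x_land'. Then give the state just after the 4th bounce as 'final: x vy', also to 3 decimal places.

1 4.329 28.533 16.408
2 3.907 18.721 31.217
3 3.165 12.283 43.212
4 2.564 8.059 52.927
final: 52.927 10.185

Arc 1: start y=10.500, vy=18.810 → t=4.329, apex=28.533, x_land=16.408, impact vy=-23.661
  bounce: vy ← 0.81·23.661 = 19.165
Arc 2: start y=0.000, vy=19.165 → t=3.907, apex=18.721, x_land=31.217, impact vy=-19.165
  bounce: vy ← 0.81·19.165 = 15.524
Arc 3: start y=0.000, vy=15.524 → t=3.165, apex=12.283, x_land=43.212, impact vy=-15.524
  bounce: vy ← 0.81·15.524 = 12.574
Arc 4: start y=0.000, vy=12.574 → t=2.564, apex=8.059, x_land=52.927, impact vy=-12.574
  bounce: vy ← 0.81·12.574 = 10.185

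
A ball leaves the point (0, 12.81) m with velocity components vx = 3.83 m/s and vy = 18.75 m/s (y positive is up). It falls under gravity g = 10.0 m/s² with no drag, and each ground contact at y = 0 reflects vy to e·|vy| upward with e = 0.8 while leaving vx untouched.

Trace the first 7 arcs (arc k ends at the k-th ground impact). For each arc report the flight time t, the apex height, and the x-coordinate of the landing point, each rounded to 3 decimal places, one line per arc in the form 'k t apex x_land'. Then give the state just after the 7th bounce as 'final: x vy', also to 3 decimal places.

1 4.340 30.388 16.623
2 3.944 19.448 31.731
3 3.156 12.447 43.816
4 2.524 7.966 53.485
5 2.020 5.098 61.220
6 1.616 3.263 67.408
7 1.293 2.088 72.358
final: 72.358 5.170

Arc 1: start y=12.810, vy=18.750 → t=4.340, apex=30.388, x_land=16.623, impact vy=-24.653
  bounce: vy ← 0.8·24.653 = 19.722
Arc 2: start y=0.000, vy=19.722 → t=3.944, apex=19.448, x_land=31.731, impact vy=-19.722
  bounce: vy ← 0.8·19.722 = 15.778
Arc 3: start y=0.000, vy=15.778 → t=3.156, apex=12.447, x_land=43.816, impact vy=-15.778
  bounce: vy ← 0.8·15.778 = 12.622
Arc 4: start y=0.000, vy=12.622 → t=2.524, apex=7.966, x_land=53.485, impact vy=-12.622
  bounce: vy ← 0.8·12.622 = 10.098
Arc 5: start y=0.000, vy=10.098 → t=2.020, apex=5.098, x_land=61.220, impact vy=-10.098
  bounce: vy ← 0.8·10.098 = 8.078
Arc 6: start y=0.000, vy=8.078 → t=1.616, apex=3.263, x_land=67.408, impact vy=-8.078
  bounce: vy ← 0.8·8.078 = 6.463
Arc 7: start y=0.000, vy=6.463 → t=1.293, apex=2.088, x_land=72.358, impact vy=-6.463
  bounce: vy ← 0.8·6.463 = 5.170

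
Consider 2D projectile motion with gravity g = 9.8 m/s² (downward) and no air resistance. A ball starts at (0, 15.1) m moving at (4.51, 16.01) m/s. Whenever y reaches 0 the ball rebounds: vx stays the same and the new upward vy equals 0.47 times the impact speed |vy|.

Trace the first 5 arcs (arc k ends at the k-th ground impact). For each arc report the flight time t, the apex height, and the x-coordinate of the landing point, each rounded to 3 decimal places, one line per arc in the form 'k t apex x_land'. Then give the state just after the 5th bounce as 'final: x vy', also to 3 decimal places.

1 4.032 28.178 18.183
2 2.254 6.224 28.349
3 1.059 1.375 33.127
4 0.498 0.304 35.373
5 0.234 0.067 36.428
final: 36.428 0.539

Arc 1: start y=15.100, vy=16.010 → t=4.032, apex=28.178, x_land=18.183, impact vy=-23.501
  bounce: vy ← 0.47·23.501 = 11.045
Arc 2: start y=0.000, vy=11.045 → t=2.254, apex=6.224, x_land=28.349, impact vy=-11.045
  bounce: vy ← 0.47·11.045 = 5.191
Arc 3: start y=0.000, vy=5.191 → t=1.059, apex=1.375, x_land=33.127, impact vy=-5.191
  bounce: vy ← 0.47·5.191 = 2.440
Arc 4: start y=0.000, vy=2.440 → t=0.498, apex=0.304, x_land=35.373, impact vy=-2.440
  bounce: vy ← 0.47·2.440 = 1.147
Arc 5: start y=0.000, vy=1.147 → t=0.234, apex=0.067, x_land=36.428, impact vy=-1.147
  bounce: vy ← 0.47·1.147 = 0.539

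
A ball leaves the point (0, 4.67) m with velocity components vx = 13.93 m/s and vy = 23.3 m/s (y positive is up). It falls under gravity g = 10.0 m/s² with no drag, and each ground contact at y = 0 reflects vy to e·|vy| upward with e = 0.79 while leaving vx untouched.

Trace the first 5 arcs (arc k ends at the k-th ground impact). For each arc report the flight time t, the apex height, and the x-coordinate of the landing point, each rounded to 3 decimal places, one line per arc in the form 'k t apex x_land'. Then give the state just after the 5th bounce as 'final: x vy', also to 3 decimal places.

1 4.852 31.815 67.595
2 3.986 19.855 123.113
3 3.149 12.392 166.973
4 2.487 7.734 201.622
5 1.965 4.827 228.994
final: 228.994 7.762

Arc 1: start y=4.670, vy=23.300 → t=4.852, apex=31.815, x_land=67.595, impact vy=-25.225
  bounce: vy ← 0.79·25.225 = 19.928
Arc 2: start y=0.000, vy=19.928 → t=3.986, apex=19.855, x_land=123.113, impact vy=-19.928
  bounce: vy ← 0.79·19.928 = 15.743
Arc 3: start y=0.000, vy=15.743 → t=3.149, apex=12.392, x_land=166.973, impact vy=-15.743
  bounce: vy ← 0.79·15.743 = 12.437
Arc 4: start y=0.000, vy=12.437 → t=2.487, apex=7.734, x_land=201.622, impact vy=-12.437
  bounce: vy ← 0.79·12.437 = 9.825
Arc 5: start y=0.000, vy=9.825 → t=1.965, apex=4.827, x_land=228.994, impact vy=-9.825
  bounce: vy ← 0.79·9.825 = 7.762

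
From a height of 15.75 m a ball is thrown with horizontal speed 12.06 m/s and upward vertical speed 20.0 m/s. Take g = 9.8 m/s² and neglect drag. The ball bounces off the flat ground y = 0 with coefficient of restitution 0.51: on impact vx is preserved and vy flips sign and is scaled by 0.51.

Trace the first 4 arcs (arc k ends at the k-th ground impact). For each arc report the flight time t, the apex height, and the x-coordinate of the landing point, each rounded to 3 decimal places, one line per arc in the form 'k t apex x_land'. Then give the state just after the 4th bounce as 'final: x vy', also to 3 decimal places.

Arc 1: start y=15.750, vy=20.000 → t=4.757, apex=36.158, x_land=57.373, impact vy=-26.621
  bounce: vy ← 0.51·26.621 = 13.577
Arc 2: start y=0.000, vy=13.577 → t=2.771, apex=9.405, x_land=90.789, impact vy=-13.577
  bounce: vy ← 0.51·13.577 = 6.924
Arc 3: start y=0.000, vy=6.924 → t=1.413, apex=2.446, x_land=107.831, impact vy=-6.924
  bounce: vy ← 0.51·6.924 = 3.531
Arc 4: start y=0.000, vy=3.531 → t=0.721, apex=0.636, x_land=116.522, impact vy=-3.531
  bounce: vy ← 0.51·3.531 = 1.801

1 4.757 36.158 57.373
2 2.771 9.405 90.789
3 1.413 2.446 107.831
4 0.721 0.636 116.522
final: 116.522 1.801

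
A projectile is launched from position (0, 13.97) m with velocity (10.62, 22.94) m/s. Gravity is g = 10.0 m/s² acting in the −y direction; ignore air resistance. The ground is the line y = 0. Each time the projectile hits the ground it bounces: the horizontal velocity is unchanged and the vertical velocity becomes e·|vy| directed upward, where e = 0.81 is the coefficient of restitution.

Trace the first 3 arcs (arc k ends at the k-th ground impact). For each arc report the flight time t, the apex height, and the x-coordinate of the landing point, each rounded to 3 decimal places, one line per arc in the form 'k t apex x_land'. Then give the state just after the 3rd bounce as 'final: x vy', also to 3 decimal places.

1 5.132 40.282 54.506
2 4.598 26.429 103.339
3 3.725 17.340 142.893
final: 142.893 15.084

Arc 1: start y=13.970, vy=22.940 → t=5.132, apex=40.282, x_land=54.506, impact vy=-28.384
  bounce: vy ← 0.81·28.384 = 22.991
Arc 2: start y=0.000, vy=22.991 → t=4.598, apex=26.429, x_land=103.339, impact vy=-22.991
  bounce: vy ← 0.81·22.991 = 18.623
Arc 3: start y=0.000, vy=18.623 → t=3.725, apex=17.340, x_land=142.893, impact vy=-18.623
  bounce: vy ← 0.81·18.623 = 15.084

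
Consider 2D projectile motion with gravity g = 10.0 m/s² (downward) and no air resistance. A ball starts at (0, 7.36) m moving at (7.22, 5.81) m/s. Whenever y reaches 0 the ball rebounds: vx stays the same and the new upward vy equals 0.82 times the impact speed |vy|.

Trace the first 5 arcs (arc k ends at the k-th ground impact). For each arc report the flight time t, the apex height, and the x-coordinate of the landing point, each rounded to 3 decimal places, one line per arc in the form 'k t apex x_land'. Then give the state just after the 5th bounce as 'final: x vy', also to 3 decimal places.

Arc 1: start y=7.360, vy=5.810 → t=1.926, apex=9.048, x_land=13.907, impact vy=-13.452
  bounce: vy ← 0.82·13.452 = 11.031
Arc 2: start y=0.000, vy=11.031 → t=2.206, apex=6.084, x_land=29.835, impact vy=-11.031
  bounce: vy ← 0.82·11.031 = 9.045
Arc 3: start y=0.000, vy=9.045 → t=1.809, apex=4.091, x_land=42.897, impact vy=-9.045
  bounce: vy ← 0.82·9.045 = 7.417
Arc 4: start y=0.000, vy=7.417 → t=1.483, apex=2.751, x_land=53.607, impact vy=-7.417
  bounce: vy ← 0.82·7.417 = 6.082
Arc 5: start y=0.000, vy=6.082 → t=1.216, apex=1.849, x_land=62.389, impact vy=-6.082
  bounce: vy ← 0.82·6.082 = 4.987

1 1.926 9.048 13.907
2 2.206 6.084 29.835
3 1.809 4.091 42.897
4 1.483 2.751 53.607
5 1.216 1.849 62.389
final: 62.389 4.987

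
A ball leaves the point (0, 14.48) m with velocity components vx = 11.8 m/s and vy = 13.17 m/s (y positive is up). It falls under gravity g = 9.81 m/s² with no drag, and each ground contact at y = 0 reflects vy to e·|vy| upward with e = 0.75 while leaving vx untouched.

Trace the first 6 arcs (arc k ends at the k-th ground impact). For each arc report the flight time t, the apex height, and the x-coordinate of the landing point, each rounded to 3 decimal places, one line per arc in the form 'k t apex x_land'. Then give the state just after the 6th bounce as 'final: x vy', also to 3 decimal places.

1 3.523 23.320 41.571
2 3.271 13.118 80.165
3 2.453 7.379 109.111
4 1.840 4.151 130.820
5 1.380 2.335 147.102
6 1.035 1.313 159.313
final: 159.313 3.807

Arc 1: start y=14.480, vy=13.170 → t=3.523, apex=23.320, x_land=41.571, impact vy=-21.390
  bounce: vy ← 0.75·21.390 = 16.043
Arc 2: start y=0.000, vy=16.043 → t=3.271, apex=13.118, x_land=80.165, impact vy=-16.043
  bounce: vy ← 0.75·16.043 = 12.032
Arc 3: start y=0.000, vy=12.032 → t=2.453, apex=7.379, x_land=109.111, impact vy=-12.032
  bounce: vy ← 0.75·12.032 = 9.024
Arc 4: start y=0.000, vy=9.024 → t=1.840, apex=4.151, x_land=130.820, impact vy=-9.024
  bounce: vy ← 0.75·9.024 = 6.768
Arc 5: start y=0.000, vy=6.768 → t=1.380, apex=2.335, x_land=147.102, impact vy=-6.768
  bounce: vy ← 0.75·6.768 = 5.076
Arc 6: start y=0.000, vy=5.076 → t=1.035, apex=1.313, x_land=159.313, impact vy=-5.076
  bounce: vy ← 0.75·5.076 = 3.807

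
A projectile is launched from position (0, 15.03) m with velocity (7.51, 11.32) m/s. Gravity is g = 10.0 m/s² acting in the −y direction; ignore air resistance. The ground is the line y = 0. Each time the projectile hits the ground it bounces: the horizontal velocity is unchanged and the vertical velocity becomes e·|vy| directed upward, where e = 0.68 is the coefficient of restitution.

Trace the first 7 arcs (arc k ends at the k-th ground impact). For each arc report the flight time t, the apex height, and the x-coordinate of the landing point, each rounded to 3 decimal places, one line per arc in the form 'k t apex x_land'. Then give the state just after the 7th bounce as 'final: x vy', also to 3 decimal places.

Arc 1: start y=15.030, vy=11.320 → t=3.203, apex=21.437, x_land=24.052, impact vy=-20.706
  bounce: vy ← 0.68·20.706 = 14.080
Arc 2: start y=0.000, vy=14.080 → t=2.816, apex=9.913, x_land=45.200, impact vy=-14.080
  bounce: vy ← 0.68·14.080 = 9.574
Arc 3: start y=0.000, vy=9.574 → t=1.915, apex=4.584, x_land=59.581, impact vy=-9.574
  bounce: vy ← 0.68·9.574 = 6.511
Arc 4: start y=0.000, vy=6.511 → t=1.302, apex=2.119, x_land=69.360, impact vy=-6.511
  bounce: vy ← 0.68·6.511 = 4.427
Arc 5: start y=0.000, vy=4.427 → t=0.885, apex=0.980, x_land=76.010, impact vy=-4.427
  bounce: vy ← 0.68·4.427 = 3.011
Arc 6: start y=0.000, vy=3.011 → t=0.602, apex=0.453, x_land=80.531, impact vy=-3.011
  bounce: vy ← 0.68·3.011 = 2.047
Arc 7: start y=0.000, vy=2.047 → t=0.409, apex=0.210, x_land=83.606, impact vy=-2.047
  bounce: vy ← 0.68·2.047 = 1.392

1 3.203 21.437 24.052
2 2.816 9.913 45.200
3 1.915 4.584 59.581
4 1.302 2.119 69.360
5 0.885 0.980 76.010
6 0.602 0.453 80.531
7 0.409 0.210 83.606
final: 83.606 1.392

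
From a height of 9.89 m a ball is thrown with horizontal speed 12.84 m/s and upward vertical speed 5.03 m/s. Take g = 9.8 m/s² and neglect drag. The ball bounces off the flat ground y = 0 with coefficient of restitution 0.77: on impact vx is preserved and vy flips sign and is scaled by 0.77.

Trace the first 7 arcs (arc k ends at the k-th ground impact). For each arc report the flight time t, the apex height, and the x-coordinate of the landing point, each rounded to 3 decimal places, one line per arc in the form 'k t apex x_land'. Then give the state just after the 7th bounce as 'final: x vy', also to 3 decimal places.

1 2.024 11.181 25.986
2 2.326 6.629 55.855
3 1.791 3.930 78.855
4 1.379 2.330 96.564
5 1.062 1.382 110.201
6 0.818 0.819 120.701
7 0.630 0.486 128.785
final: 128.785 2.376

Arc 1: start y=9.890, vy=5.030 → t=2.024, apex=11.181, x_land=25.986, impact vy=-14.804
  bounce: vy ← 0.77·14.804 = 11.399
Arc 2: start y=0.000, vy=11.399 → t=2.326, apex=6.629, x_land=55.855, impact vy=-11.399
  bounce: vy ← 0.77·11.399 = 8.777
Arc 3: start y=0.000, vy=8.777 → t=1.791, apex=3.930, x_land=78.855, impact vy=-8.777
  bounce: vy ← 0.77·8.777 = 6.758
Arc 4: start y=0.000, vy=6.758 → t=1.379, apex=2.330, x_land=96.564, impact vy=-6.758
  bounce: vy ← 0.77·6.758 = 5.204
Arc 5: start y=0.000, vy=5.204 → t=1.062, apex=1.382, x_land=110.201, impact vy=-5.204
  bounce: vy ← 0.77·5.204 = 4.007
Arc 6: start y=0.000, vy=4.007 → t=0.818, apex=0.819, x_land=120.701, impact vy=-4.007
  bounce: vy ← 0.77·4.007 = 3.085
Arc 7: start y=0.000, vy=3.085 → t=0.630, apex=0.486, x_land=128.785, impact vy=-3.085
  bounce: vy ← 0.77·3.085 = 2.376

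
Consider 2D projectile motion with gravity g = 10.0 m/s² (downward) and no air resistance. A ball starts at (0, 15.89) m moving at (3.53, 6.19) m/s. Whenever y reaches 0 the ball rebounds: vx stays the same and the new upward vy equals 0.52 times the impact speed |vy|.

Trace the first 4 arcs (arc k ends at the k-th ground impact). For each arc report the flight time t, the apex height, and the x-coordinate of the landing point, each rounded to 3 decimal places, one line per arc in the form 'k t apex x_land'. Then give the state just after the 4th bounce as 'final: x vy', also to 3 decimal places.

1 2.506 17.806 8.847
2 1.963 4.815 15.774
3 1.021 1.302 19.377
4 0.531 0.352 21.250
final: 21.250 1.380

Arc 1: start y=15.890, vy=6.190 → t=2.506, apex=17.806, x_land=8.847, impact vy=-18.871
  bounce: vy ← 0.52·18.871 = 9.813
Arc 2: start y=0.000, vy=9.813 → t=1.963, apex=4.815, x_land=15.774, impact vy=-9.813
  bounce: vy ← 0.52·9.813 = 5.103
Arc 3: start y=0.000, vy=5.103 → t=1.021, apex=1.302, x_land=19.377, impact vy=-5.103
  bounce: vy ← 0.52·5.103 = 2.653
Arc 4: start y=0.000, vy=2.653 → t=0.531, apex=0.352, x_land=21.250, impact vy=-2.653
  bounce: vy ← 0.52·2.653 = 1.380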